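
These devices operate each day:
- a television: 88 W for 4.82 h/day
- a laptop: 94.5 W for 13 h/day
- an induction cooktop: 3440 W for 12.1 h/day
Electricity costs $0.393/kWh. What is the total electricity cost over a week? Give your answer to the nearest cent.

television: 88 W × 4.82 h × 7 d = 2,969 Wh = 2.969 kWh
laptop: 94.5 W × 13 h × 7 d = 8,600 Wh = 8.6 kWh
induction cooktop: 3440 W × 12.1 h × 7 d = 291,368 Wh = 291.4 kWh
Total energy = 2.969 + 8.6 + 291.4 = 302.9 kWh
Cost = 302.9 kWh × $0.393 = $119.05

$119.05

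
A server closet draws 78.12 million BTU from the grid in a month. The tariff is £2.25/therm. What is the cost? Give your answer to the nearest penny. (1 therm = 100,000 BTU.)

£1757.70

78.12 million BTU × (10 therm/million BTU) = 781.2 therm
Cost = 781.2 therm × £2.25/therm = £1,757.70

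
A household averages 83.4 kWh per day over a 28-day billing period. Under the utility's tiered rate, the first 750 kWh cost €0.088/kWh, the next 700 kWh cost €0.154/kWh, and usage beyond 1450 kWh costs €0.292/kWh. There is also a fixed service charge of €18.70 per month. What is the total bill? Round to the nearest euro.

€451

Usage = 83.4 kWh/day × 28 days = 2335.2 kWh
First 750 kWh × €0.088 = €66.00
Next 700 kWh × €0.154 = €107.80
Remaining 885.2 kWh × €0.292 = €258.48
Energy charge = €432.28; + service €18.70 = €450.98 ≈ €451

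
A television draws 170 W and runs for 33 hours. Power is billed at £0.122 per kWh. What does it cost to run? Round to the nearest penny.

Energy = 170 W × 33 h = 5,610 Wh = 5.61 kWh
Cost = 5.61 kWh × £0.122/kWh = £0.68

£0.68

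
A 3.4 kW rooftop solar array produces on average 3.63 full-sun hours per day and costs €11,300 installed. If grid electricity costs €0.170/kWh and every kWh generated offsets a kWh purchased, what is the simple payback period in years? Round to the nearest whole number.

Daily generation = 3.4 kW × 3.63 h = 12.34 kWh
Annual generation = 12.34 × 365 = 4504.8 kWh
Annual savings = 4504.8 × €0.170 = €765.82
Payback = €11,300 / €765.82 = 14.8 years

15 years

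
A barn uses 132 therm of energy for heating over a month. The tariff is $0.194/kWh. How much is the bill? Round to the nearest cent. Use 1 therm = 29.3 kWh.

$750.31

132 therm × (29.3 kWh/therm) = 3,868 kWh
Cost = 3,868 kWh × $0.194/kWh = $750.31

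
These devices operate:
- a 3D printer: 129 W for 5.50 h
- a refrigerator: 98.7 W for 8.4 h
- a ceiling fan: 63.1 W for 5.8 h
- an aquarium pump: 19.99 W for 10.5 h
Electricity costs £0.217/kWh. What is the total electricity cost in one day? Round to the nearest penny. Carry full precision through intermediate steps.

3D printer: 129 W × 5.50 h = 710 Wh = 0.7095 kWh
refrigerator: 98.7 W × 8.4 h = 829 Wh = 0.8291 kWh
ceiling fan: 63.1 W × 5.8 h = 366 Wh = 0.366 kWh
aquarium pump: 19.99 W × 10.5 h = 210 Wh = 0.2099 kWh
Total energy = 0.7095 + 0.8291 + 0.366 + 0.2099 = 2.114 kWh
Cost = 2.114 kWh × £0.217 = £0.46

£0.46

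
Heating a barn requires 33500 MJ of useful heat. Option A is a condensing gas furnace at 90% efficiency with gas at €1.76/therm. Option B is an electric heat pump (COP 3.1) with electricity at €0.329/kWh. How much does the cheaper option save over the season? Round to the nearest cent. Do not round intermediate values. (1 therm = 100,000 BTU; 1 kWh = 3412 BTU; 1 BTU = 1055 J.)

Heat load = 33500 MJ = 33,500,000,000 J / 1055 = 31,753,555 BTU
Gas: input = 31,753,555 / 0.90 = 35,281,727 BTU = 352.8 therm → 352.8 × €1.76 = €620.96
Heat pump: 31,753,555 BTU / 3412 = 9,306 kWh heat; / 3.1 = 3,002 kWh in → × €0.329 = €987.68
Difference = |€620.96 − €987.68| = €366.72

€366.72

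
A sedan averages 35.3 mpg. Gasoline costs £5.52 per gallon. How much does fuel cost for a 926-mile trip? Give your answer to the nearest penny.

Fuel = 926 mi / 35.3 mpg = 26.23 gal
Cost = 26.23 gal × £5.52/gal = £144.80

£144.80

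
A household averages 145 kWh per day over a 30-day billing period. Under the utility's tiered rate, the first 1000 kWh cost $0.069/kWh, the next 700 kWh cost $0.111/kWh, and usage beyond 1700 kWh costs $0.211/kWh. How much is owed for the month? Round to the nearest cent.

$705.85

Usage = 145 kWh/day × 30 days = 4350 kWh
First 1000 kWh × $0.069 = $69.00
Next 700 kWh × $0.111 = $77.70
Remaining 2650 kWh × $0.211 = $559.15
Total = $705.85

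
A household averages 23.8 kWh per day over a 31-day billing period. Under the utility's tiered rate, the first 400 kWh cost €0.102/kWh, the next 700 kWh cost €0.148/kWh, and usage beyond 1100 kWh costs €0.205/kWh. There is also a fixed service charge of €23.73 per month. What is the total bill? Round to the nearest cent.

Usage = 23.8 kWh/day × 31 days = 737.8 kWh
First 400 kWh × €0.102 = €40.80
Next 337.8 kWh × €0.148 = €49.99
Remaining tier: 0 kWh (not reached)
Energy charge = €90.79; + service €23.73 = €114.52

€114.52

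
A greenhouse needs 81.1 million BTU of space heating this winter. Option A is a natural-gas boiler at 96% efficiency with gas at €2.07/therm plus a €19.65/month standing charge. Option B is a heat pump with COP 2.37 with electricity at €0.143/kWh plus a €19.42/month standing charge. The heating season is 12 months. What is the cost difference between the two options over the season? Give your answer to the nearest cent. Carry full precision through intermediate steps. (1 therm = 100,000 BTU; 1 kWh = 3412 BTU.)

Heat load = 81.1 × 10⁶ BTU = 81,100,000 BTU
Gas: input = 81,100,000 / 0.96 = 84,479,167 BTU = 844.8 therm → 844.8 × €2.07 = €1,748.72; + 12 × €19.65 standing = €1,984.52
Heat pump: 81,100,000 BTU / 3412 = 23,770 kWh heat; / 2.37 = 10,030 kWh in → × €0.143 = €1,434.17; + 12 × €19.42 standing = €1,667.21
Difference = |€1,984.52 − €1,667.21| = €317.31

€317.31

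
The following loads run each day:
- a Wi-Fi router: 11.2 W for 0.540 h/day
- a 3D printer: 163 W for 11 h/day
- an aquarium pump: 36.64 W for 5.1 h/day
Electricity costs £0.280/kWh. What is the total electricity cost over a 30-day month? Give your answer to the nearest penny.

Wi-Fi router: 11.2 W × 0.540 h × 30 d = 181 Wh = 0.1814 kWh
3D printer: 163 W × 11 h × 30 d = 53,790 Wh = 53.79 kWh
aquarium pump: 36.64 W × 5.1 h × 30 d = 5,606 Wh = 5.606 kWh
Total energy = 0.1814 + 53.79 + 5.606 = 59.58 kWh
Cost = 59.58 kWh × £0.280 = £16.68

£16.68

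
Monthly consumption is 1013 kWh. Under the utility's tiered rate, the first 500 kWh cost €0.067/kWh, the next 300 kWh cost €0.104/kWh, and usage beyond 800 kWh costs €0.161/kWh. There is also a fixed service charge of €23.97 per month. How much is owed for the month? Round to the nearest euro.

€123

First 500 kWh × €0.067 = €33.50
Next 300 kWh × €0.104 = €31.20
Remaining 213 kWh × €0.161 = €34.29
Energy charge = €98.99; + service €23.97 = €122.96 ≈ €123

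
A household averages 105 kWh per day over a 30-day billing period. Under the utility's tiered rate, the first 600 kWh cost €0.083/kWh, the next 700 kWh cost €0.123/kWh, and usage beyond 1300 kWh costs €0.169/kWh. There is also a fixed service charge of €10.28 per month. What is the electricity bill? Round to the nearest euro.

Usage = 105 kWh/day × 30 days = 3150 kWh
First 600 kWh × €0.083 = €49.80
Next 700 kWh × €0.123 = €86.10
Remaining 1850 kWh × €0.169 = €312.65
Energy charge = €448.55; + service €10.28 = €458.83 ≈ €459

€459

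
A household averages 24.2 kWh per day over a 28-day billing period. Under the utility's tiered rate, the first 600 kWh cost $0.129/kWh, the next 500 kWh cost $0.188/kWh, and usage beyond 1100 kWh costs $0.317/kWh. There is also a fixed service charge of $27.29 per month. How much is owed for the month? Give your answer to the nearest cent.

Usage = 24.2 kWh/day × 28 days = 677.6 kWh
First 600 kWh × $0.129 = $77.40
Next 77.6 kWh × $0.188 = $14.59
Remaining tier: 0 kWh (not reached)
Energy charge = $91.99; + service $27.29 = $119.28

$119.28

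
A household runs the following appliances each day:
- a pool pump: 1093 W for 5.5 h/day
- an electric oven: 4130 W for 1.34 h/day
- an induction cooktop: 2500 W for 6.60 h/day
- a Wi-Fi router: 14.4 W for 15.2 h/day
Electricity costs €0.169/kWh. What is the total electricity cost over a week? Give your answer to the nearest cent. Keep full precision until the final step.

€33.44

pool pump: 1093 W × 5.5 h × 7 d = 42,080 Wh = 42.08 kWh
electric oven: 4130 W × 1.34 h × 7 d = 38,739 Wh = 38.74 kWh
induction cooktop: 2500 W × 6.60 h × 7 d = 115,500 Wh = 115.5 kWh
Wi-Fi router: 14.4 W × 15.2 h × 7 d = 1,532 Wh = 1.532 kWh
Total energy = 42.08 + 38.74 + 115.5 + 1.532 = 197.9 kWh
Cost = 197.9 kWh × €0.169 = €33.44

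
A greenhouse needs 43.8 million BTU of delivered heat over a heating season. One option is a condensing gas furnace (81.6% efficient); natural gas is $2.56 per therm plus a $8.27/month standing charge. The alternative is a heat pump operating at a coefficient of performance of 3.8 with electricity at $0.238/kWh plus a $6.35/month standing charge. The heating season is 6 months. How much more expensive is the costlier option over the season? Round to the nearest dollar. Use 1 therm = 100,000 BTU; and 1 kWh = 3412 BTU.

$582

Heat load = 43.8 × 10⁶ BTU = 43,800,000 BTU
Gas: input = 43,800,000 / 0.816 = 53,676,471 BTU = 536.8 therm → 536.8 × $2.56 = $1,374.12; + 6 × $8.27 standing = $1,423.74
Heat pump: 43,800,000 BTU / 3412 = 12,840 kWh heat; / 3.8 = 3,378 kWh in → × $0.238 = $804.00; + 6 × $6.35 standing = $842.10
Difference = |$1,423.74 − $842.10| = $581.63 ≈ $582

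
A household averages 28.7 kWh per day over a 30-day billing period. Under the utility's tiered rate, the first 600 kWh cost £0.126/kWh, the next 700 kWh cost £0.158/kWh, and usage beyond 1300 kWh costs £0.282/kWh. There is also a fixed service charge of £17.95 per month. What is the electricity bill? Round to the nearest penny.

£134.79

Usage = 28.7 kWh/day × 30 days = 861 kWh
First 600 kWh × £0.126 = £75.60
Next 261 kWh × £0.158 = £41.24
Remaining tier: 0 kWh (not reached)
Energy charge = £116.84; + service £17.95 = £134.79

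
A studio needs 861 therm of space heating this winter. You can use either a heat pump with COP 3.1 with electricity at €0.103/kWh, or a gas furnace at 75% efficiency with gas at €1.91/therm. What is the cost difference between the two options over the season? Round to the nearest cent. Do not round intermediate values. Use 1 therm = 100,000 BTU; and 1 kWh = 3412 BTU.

Heat load = 861 therm × 100,000 = 86,100,000 BTU
Gas: input = 86,100,000 / 0.75 = 114,800,000 BTU = 1,148 therm → 1,148 × €1.91 = €2,192.68
Heat pump: 86,100,000 BTU / 3412 = 25,230 kWh heat; / 3.1 = 8,140 kWh in → × €0.103 = €838.44
Difference = |€2,192.68 − €838.44| = €1,354.24

€1354.24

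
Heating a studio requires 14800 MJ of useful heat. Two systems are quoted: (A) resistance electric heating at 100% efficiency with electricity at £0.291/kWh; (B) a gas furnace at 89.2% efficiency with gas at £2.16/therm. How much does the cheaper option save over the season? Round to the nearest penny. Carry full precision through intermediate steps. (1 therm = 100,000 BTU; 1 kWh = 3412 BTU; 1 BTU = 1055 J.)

Heat load = 14800 MJ = 14,800,000,000 J / 1055 = 14,028,436 BTU
Gas: input = 14,028,436 / 0.892 = 15,726,946 BTU = 157.3 therm → 157.3 × £2.16 = £339.70
Electric: 14,028,436 BTU / 3412 = 4,111 kWh → × £0.291 = £1,196.45
Difference = |£339.70 − £1,196.45| = £856.74

£856.74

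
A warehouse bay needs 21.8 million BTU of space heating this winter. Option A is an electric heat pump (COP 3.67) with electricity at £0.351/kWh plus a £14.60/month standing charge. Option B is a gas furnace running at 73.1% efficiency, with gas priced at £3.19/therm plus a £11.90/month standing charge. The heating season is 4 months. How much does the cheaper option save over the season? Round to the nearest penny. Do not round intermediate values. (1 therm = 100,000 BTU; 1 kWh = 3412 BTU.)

£329.46

Heat load = 21.8 × 10⁶ BTU = 21,800,000 BTU
Gas: input = 21,800,000 / 0.731 = 29,822,161 BTU = 298.2 therm → 298.2 × £3.19 = £951.33; + 4 × £11.90 standing = £998.93
Heat pump: 21,800,000 BTU / 3412 = 6,389 kWh heat; / 3.67 = 1,741 kWh in → × £0.351 = £611.07; + 4 × £14.60 standing = £669.47
Difference = |£998.93 − £669.47| = £329.46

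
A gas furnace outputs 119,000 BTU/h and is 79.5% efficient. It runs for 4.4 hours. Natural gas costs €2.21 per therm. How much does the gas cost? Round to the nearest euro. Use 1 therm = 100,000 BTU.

€15

Heat delivered = 119,000 BTU/h × 4.4 h = 523,600 BTU
Gas input = 523,600 / 0.795 = 658,616 BTU
= 658,616 / 100,000 = 6.586 therm
Cost = 6.586 × €2.21/therm = €14.56 ≈ €15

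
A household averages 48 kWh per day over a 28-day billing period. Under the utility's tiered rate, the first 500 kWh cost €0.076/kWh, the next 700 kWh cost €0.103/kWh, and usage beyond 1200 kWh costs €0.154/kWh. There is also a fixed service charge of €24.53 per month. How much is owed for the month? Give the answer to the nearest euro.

€157

Usage = 48 kWh/day × 28 days = 1344 kWh
First 500 kWh × €0.076 = €38.00
Next 700 kWh × €0.103 = €72.10
Remaining 144 kWh × €0.154 = €22.18
Energy charge = €132.28; + service €24.53 = €156.81 ≈ €157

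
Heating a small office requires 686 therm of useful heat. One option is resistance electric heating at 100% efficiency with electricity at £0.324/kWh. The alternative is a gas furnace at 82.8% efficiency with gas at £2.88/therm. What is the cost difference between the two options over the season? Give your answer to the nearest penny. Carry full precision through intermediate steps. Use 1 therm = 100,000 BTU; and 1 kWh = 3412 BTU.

£4128.10

Heat load = 686 therm × 100,000 = 68,600,000 BTU
Gas: input = 68,600,000 / 0.828 = 82,850,242 BTU = 828.5 therm → 828.5 × £2.88 = £2,386.09
Electric: 68,600,000 BTU / 3412 = 20,110 kWh → × £0.324 = £6,514.19
Difference = |£2,386.09 − £6,514.19| = £4,128.10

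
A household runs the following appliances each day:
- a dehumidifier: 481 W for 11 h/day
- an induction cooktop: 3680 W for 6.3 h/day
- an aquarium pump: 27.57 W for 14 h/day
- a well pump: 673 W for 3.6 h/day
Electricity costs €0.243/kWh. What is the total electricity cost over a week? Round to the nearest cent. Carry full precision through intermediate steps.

dehumidifier: 481 W × 11 h × 7 d = 37,037 Wh = 37.04 kWh
induction cooktop: 3680 W × 6.3 h × 7 d = 162,288 Wh = 162.3 kWh
aquarium pump: 27.57 W × 14 h × 7 d = 2,702 Wh = 2.702 kWh
well pump: 673 W × 3.6 h × 7 d = 16,960 Wh = 16.96 kWh
Total energy = 37.04 + 162.3 + 2.702 + 16.96 = 219 kWh
Cost = 219 kWh × €0.243 = €53.21

€53.21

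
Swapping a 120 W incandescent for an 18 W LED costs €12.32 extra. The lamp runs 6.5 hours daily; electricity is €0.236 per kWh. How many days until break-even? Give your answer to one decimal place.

Power saved = 120 − 18 = 102 W
Daily energy saved = 102 W × 6.5 h = 663 Wh = 0.663 kWh
Daily savings = 0.663 × €0.236 = €0.1565
Payback = €12.32 / €0.1565 per day = 78.74 days

78.7 days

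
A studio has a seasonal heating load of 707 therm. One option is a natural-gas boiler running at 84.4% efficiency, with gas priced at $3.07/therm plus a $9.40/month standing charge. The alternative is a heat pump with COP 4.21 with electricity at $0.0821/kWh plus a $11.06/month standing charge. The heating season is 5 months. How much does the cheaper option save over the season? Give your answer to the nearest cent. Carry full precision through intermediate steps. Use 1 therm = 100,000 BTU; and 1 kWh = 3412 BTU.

$2159.29

Heat load = 707 therm × 100,000 = 70,700,000 BTU
Gas: input = 70,700,000 / 0.844 = 83,767,773 BTU = 837.7 therm → 837.7 × $3.07 = $2,571.67; + 5 × $9.40 standing = $2,618.67
Heat pump: 70,700,000 BTU / 3412 = 20,720 kWh heat; / 4.21 = 4,922 kWh in → × $0.0821 = $404.08; + 5 × $11.06 standing = $459.38
Difference = |$2,618.67 − $459.38| = $2,159.29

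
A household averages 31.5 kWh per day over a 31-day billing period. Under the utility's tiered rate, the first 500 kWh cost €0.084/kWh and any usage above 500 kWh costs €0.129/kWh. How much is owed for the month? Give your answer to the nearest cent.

€103.47

Usage = 31.5 kWh/day × 31 days = 976.5 kWh
First 500 kWh × €0.084 = €42.00
Remaining 476.5 kWh × €0.129 = €61.47
Total = €103.47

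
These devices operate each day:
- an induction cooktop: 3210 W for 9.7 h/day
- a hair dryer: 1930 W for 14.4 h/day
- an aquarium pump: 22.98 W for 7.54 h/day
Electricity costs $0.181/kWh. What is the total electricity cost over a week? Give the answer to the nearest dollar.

induction cooktop: 3210 W × 9.7 h × 7 d = 217,959 Wh = 218 kWh
hair dryer: 1930 W × 14.4 h × 7 d = 194,544 Wh = 194.5 kWh
aquarium pump: 22.98 W × 7.54 h × 7 d = 1,213 Wh = 1.213 kWh
Total energy = 218 + 194.5 + 1.213 = 413.7 kWh
Cost = 413.7 kWh × $0.181 = $74.88 ≈ $75

$75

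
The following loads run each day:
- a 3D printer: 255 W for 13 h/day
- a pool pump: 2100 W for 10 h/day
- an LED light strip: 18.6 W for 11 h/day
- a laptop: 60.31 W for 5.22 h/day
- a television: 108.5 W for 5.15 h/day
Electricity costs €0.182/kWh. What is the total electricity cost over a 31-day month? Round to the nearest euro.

3D printer: 255 W × 13 h × 31 d = 102,765 Wh = 102.8 kWh
pool pump: 2100 W × 10 h × 31 d = 651,000 Wh = 651 kWh
LED light strip: 18.6 W × 11 h × 31 d = 6,343 Wh = 6.343 kWh
laptop: 60.31 W × 5.22 h × 31 d = 9,759 Wh = 9.759 kWh
television: 108.5 W × 5.15 h × 31 d = 17,322 Wh = 17.32 kWh
Total energy = 102.8 + 651 + 6.343 + 9.759 + 17.32 = 787.2 kWh
Cost = 787.2 kWh × €0.182 = €143.27 ≈ €143

€143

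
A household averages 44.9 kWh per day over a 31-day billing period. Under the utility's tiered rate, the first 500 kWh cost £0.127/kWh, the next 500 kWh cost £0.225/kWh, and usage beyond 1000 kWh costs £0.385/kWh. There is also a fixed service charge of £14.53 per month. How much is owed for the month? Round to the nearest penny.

£341.41

Usage = 44.9 kWh/day × 31 days = 1391.9 kWh
First 500 kWh × £0.127 = £63.50
Next 500 kWh × £0.225 = £112.50
Remaining 391.9 kWh × £0.385 = £150.88
Energy charge = £326.88; + service £14.53 = £341.41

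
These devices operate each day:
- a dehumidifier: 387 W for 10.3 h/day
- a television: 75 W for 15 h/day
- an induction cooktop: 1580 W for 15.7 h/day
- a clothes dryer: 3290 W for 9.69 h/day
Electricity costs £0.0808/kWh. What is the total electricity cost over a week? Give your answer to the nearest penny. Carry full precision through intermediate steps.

dehumidifier: 387 W × 10.3 h × 7 d = 27,903 Wh = 27.9 kWh
television: 75 W × 15 h × 7 d = 7,875 Wh = 7.875 kWh
induction cooktop: 1580 W × 15.7 h × 7 d = 173,642 Wh = 173.6 kWh
clothes dryer: 3290 W × 9.69 h × 7 d = 223,161 Wh = 223.2 kWh
Total energy = 27.9 + 7.875 + 173.6 + 223.2 = 432.6 kWh
Cost = 432.6 kWh × £0.0808 = £34.95

£34.95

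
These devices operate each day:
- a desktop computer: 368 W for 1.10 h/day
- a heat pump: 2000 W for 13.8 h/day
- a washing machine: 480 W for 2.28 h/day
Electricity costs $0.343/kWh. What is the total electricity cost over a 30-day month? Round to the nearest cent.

$299.43

desktop computer: 368 W × 1.10 h × 30 d = 12,144 Wh = 12.14 kWh
heat pump: 2000 W × 13.8 h × 30 d = 828,000 Wh = 828 kWh
washing machine: 480 W × 2.28 h × 30 d = 32,832 Wh = 32.83 kWh
Total energy = 12.14 + 828 + 32.83 = 873 kWh
Cost = 873 kWh × $0.343 = $299.43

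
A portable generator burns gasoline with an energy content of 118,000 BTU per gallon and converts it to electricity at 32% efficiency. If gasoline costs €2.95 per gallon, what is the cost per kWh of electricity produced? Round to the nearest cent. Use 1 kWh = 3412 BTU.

€0.27

Electrical output per gallon = 118,000 BTU × 0.32 / 3412 BTU/kWh = 11.07 kWh
Cost per kWh = €2.95 / 11.07 kWh = €0.267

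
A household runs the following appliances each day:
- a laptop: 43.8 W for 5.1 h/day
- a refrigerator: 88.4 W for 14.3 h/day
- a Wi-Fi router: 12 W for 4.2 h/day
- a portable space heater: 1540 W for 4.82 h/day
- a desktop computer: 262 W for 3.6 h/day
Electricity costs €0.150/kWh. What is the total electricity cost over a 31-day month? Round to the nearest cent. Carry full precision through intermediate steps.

laptop: 43.8 W × 5.1 h × 31 d = 6,925 Wh = 6.925 kWh
refrigerator: 88.4 W × 14.3 h × 31 d = 39,188 Wh = 39.19 kWh
Wi-Fi router: 12 W × 4.2 h × 31 d = 1,562 Wh = 1.562 kWh
portable space heater: 1540 W × 4.82 h × 31 d = 230,107 Wh = 230.1 kWh
desktop computer: 262 W × 3.6 h × 31 d = 29,239 Wh = 29.24 kWh
Total energy = 6.925 + 39.19 + 1.562 + 230.1 + 29.24 = 307 kWh
Cost = 307 kWh × €0.150 = €46.05

€46.05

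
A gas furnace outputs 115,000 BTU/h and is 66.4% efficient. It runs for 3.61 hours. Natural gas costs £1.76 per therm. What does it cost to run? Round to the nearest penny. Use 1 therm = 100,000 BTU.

£11.00

Heat delivered = 115,000 BTU/h × 3.61 h = 415,150 BTU
Gas input = 415,150 / 0.664 = 625,226 BTU
= 625,226 / 100,000 = 6.252 therm
Cost = 6.252 × £1.76/therm = £11.00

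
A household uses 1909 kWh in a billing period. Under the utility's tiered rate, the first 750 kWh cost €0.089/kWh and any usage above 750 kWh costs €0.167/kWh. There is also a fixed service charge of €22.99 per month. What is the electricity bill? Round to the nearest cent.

€283.29

First 750 kWh × €0.089 = €66.75
Remaining 1159 kWh × €0.167 = €193.55
Energy charge = €260.30; + service €22.99 = €283.29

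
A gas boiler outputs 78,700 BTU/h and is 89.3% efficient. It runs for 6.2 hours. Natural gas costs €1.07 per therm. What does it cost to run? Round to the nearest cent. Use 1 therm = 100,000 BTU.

Heat delivered = 78,700 BTU/h × 6.2 h = 487,940 BTU
Gas input = 487,940 / 0.893 = 546,405 BTU
= 546,405 / 100,000 = 5.464 therm
Cost = 5.464 × €1.07/therm = €5.85

€5.85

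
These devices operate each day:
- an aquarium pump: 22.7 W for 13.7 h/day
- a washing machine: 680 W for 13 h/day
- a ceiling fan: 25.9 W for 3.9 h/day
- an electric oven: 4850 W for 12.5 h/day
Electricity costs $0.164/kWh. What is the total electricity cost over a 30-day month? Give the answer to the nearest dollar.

$344

aquarium pump: 22.7 W × 13.7 h × 30 d = 9,330 Wh = 9.33 kWh
washing machine: 680 W × 13 h × 30 d = 265,200 Wh = 265.2 kWh
ceiling fan: 25.9 W × 3.9 h × 30 d = 3,030 Wh = 3.03 kWh
electric oven: 4850 W × 12.5 h × 30 d = 1,818,750 Wh = 1,819 kWh
Total energy = 9.33 + 265.2 + 3.03 + 1,819 = 2,096 kWh
Cost = 2,096 kWh × $0.164 = $343.79 ≈ $344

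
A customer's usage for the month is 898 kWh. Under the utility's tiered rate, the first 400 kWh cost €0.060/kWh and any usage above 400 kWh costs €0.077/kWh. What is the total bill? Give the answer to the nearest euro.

€62

First 400 kWh × €0.060 = €24.00
Remaining 498 kWh × €0.077 = €38.35
Total = €62.35 ≈ €62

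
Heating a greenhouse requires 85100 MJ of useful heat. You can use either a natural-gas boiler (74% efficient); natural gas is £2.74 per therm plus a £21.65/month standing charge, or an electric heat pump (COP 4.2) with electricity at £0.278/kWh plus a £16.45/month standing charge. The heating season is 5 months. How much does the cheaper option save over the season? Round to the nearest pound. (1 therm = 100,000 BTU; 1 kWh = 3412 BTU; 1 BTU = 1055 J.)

Heat load = 85100 MJ = 85,100,000,000 J / 1055 = 80,663,507 BTU
Gas: input = 80,663,507 / 0.74 = 109,004,739 BTU = 1,090 therm → 1,090 × £2.74 = £2,986.73; + 5 × £21.65 standing = £3,094.98
Heat pump: 80,663,507 BTU / 3412 = 23,640 kWh heat; / 4.2 = 5,629 kWh in → × £0.278 = £1,564.82; + 5 × £16.45 standing = £1,647.07
Difference = |£3,094.98 − £1,647.07| = £1,447.91 ≈ £1448

£1448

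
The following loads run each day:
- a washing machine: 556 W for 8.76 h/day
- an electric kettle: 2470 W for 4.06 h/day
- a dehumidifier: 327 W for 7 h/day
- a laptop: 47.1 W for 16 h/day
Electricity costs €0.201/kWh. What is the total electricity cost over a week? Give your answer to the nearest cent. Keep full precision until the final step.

€25.24

washing machine: 556 W × 8.76 h × 7 d = 34,094 Wh = 34.09 kWh
electric kettle: 2470 W × 4.06 h × 7 d = 70,197 Wh = 70.2 kWh
dehumidifier: 327 W × 7 h × 7 d = 16,023 Wh = 16.02 kWh
laptop: 47.1 W × 16 h × 7 d = 5,275 Wh = 5.275 kWh
Total energy = 34.09 + 70.2 + 16.02 + 5.275 = 125.6 kWh
Cost = 125.6 kWh × €0.201 = €25.24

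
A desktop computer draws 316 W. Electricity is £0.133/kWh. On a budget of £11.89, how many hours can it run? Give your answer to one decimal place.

282.9 h

Energy budget = £11.89 / £0.133 per kWh = 89.4 kWh = 89,398 Wh
Runtime = 89,398 Wh / 316 W = 282.9 h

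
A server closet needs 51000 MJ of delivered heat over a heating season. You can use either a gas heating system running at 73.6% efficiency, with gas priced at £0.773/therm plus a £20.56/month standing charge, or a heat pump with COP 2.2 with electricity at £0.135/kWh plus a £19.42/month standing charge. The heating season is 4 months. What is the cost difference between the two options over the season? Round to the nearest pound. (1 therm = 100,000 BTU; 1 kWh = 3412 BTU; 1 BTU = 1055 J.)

£357

Heat load = 51000 MJ = 51,000,000,000 J / 1055 = 48,341,232 BTU
Gas: input = 48,341,232 / 0.736 = 65,681,022 BTU = 656.8 therm → 656.8 × £0.773 = £507.71; + 4 × £20.56 standing = £589.95
Heat pump: 48,341,232 BTU / 3412 = 14,170 kWh heat; / 2.2 = 6,440 kWh in → × £0.135 = £869.40; + 4 × £19.42 standing = £947.08
Difference = |£589.95 − £947.08| = £357.13 ≈ £357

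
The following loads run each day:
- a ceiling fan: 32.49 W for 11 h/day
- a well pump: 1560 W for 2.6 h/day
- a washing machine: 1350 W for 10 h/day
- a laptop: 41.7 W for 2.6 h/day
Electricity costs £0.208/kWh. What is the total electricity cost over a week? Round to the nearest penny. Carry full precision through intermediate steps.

ceiling fan: 32.49 W × 11 h × 7 d = 2,502 Wh = 2.502 kWh
well pump: 1560 W × 2.6 h × 7 d = 28,392 Wh = 28.39 kWh
washing machine: 1350 W × 10 h × 7 d = 94,500 Wh = 94.5 kWh
laptop: 41.7 W × 2.6 h × 7 d = 759 Wh = 0.7589 kWh
Total energy = 2.502 + 28.39 + 94.5 + 0.7589 = 126.2 kWh
Cost = 126.2 kWh × £0.208 = £26.24

£26.24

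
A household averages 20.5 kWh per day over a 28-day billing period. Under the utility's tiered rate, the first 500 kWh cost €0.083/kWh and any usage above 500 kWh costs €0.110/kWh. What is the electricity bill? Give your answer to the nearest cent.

€49.64

Usage = 20.5 kWh/day × 28 days = 574 kWh
First 500 kWh × €0.083 = €41.50
Remaining 74 kWh × €0.110 = €8.14
Total = €49.64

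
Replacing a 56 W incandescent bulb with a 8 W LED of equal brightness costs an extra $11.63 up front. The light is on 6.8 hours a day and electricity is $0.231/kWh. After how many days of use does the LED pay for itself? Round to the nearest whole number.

154 days

Power saved = 56 − 8 = 48 W
Daily energy saved = 48 W × 6.8 h = 326.4 Wh = 0.3264 kWh
Daily savings = 0.3264 × $0.231 = $0.0754
Payback = $11.63 / $0.0754 per day = 154.2 days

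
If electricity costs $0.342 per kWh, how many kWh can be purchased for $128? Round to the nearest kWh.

$128 / $0.342 per kWh = 374.3 kWh

374 kWh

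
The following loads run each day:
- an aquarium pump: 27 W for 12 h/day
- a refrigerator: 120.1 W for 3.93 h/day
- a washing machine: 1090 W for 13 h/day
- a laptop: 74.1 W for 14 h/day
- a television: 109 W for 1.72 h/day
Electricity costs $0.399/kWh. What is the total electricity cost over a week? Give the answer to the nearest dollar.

aquarium pump: 27 W × 12 h × 7 d = 2,268 Wh = 2.268 kWh
refrigerator: 120.1 W × 3.93 h × 7 d = 3,304 Wh = 3.304 kWh
washing machine: 1090 W × 13 h × 7 d = 99,190 Wh = 99.19 kWh
laptop: 74.1 W × 14 h × 7 d = 7,262 Wh = 7.262 kWh
television: 109 W × 1.72 h × 7 d = 1,312 Wh = 1.312 kWh
Total energy = 2.268 + 3.304 + 99.19 + 7.262 + 1.312 = 113.3 kWh
Cost = 113.3 kWh × $0.399 = $45.22 ≈ $45

$45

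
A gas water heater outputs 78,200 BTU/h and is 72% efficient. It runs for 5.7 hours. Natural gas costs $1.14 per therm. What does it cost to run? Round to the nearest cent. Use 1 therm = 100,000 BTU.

Heat delivered = 78,200 BTU/h × 5.7 h = 445,740 BTU
Gas input = 445,740 / 0.72 = 619,083 BTU
= 619,083 / 100,000 = 6.191 therm
Cost = 6.191 × $1.14/therm = $7.06

$7.06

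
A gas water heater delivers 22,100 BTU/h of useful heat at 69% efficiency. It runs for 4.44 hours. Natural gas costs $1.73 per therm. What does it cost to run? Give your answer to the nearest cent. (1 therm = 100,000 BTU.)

$2.46

Heat delivered = 22,100 BTU/h × 4.44 h = 98,124 BTU
Gas input = 98,124 / 0.69 = 142,209 BTU
= 142,209 / 100,000 = 1.422 therm
Cost = 1.422 × $1.73/therm = $2.46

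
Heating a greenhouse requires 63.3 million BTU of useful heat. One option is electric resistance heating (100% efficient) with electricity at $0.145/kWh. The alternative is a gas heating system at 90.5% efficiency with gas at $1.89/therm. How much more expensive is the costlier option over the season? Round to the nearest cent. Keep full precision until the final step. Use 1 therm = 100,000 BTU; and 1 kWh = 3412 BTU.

$1368.11

Heat load = 63.3 × 10⁶ BTU = 63,300,000 BTU
Gas: input = 63,300,000 / 0.905 = 69,944,751 BTU = 699.4 therm → 699.4 × $1.89 = $1,321.96
Electric: 63,300,000 BTU / 3412 = 18,550 kWh → × $0.145 = $2,690.06
Difference = |$1,321.96 − $2,690.06| = $1,368.11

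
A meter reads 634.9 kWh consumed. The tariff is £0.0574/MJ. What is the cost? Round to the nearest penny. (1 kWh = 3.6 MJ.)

£131.20

634.9 kWh × (3.6 MJ/kWh) = 2,286 MJ
Cost = 2,286 MJ × £0.0574/MJ = £131.20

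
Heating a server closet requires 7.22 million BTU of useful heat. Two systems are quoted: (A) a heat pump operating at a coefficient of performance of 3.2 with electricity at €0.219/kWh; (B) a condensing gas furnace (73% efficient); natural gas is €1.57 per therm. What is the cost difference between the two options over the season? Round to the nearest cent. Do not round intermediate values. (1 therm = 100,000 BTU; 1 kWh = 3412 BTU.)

€10.46

Heat load = 7.22 × 10⁶ BTU = 7,220,000 BTU
Gas: input = 7,220,000 / 0.73 = 9,890,411 BTU = 98.9 therm → 98.9 × €1.57 = €155.28
Heat pump: 7,220,000 BTU / 3412 = 2,116 kWh heat; / 3.2 = 661.3 kWh in → × €0.219 = €144.82
Difference = |€155.28 − €144.82| = €10.46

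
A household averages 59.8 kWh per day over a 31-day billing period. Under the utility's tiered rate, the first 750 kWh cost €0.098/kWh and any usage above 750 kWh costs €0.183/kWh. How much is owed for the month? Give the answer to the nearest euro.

€275

Usage = 59.8 kWh/day × 31 days = 1853.8 kWh
First 750 kWh × €0.098 = €73.50
Remaining 1103.8 kWh × €0.183 = €202.00
Total = €275.50 ≈ €275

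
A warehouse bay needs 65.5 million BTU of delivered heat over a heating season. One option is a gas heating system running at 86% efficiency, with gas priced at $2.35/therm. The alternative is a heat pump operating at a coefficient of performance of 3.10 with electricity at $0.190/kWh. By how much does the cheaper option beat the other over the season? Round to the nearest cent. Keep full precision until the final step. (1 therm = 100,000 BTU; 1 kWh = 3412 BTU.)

$613.24

Heat load = 65.5 × 10⁶ BTU = 65,500,000 BTU
Gas: input = 65,500,000 / 0.86 = 76,162,791 BTU = 761.6 therm → 761.6 × $2.35 = $1,789.83
Heat pump: 65,500,000 BTU / 3412 = 19,200 kWh heat; / 3.10 = 6,193 kWh in → × $0.190 = $1,176.59
Difference = |$1,789.83 − $1,176.59| = $613.24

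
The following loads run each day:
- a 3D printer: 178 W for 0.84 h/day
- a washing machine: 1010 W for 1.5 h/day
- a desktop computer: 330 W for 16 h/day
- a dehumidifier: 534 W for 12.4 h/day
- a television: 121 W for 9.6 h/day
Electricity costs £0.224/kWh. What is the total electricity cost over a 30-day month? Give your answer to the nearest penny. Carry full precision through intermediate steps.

3D printer: 178 W × 0.84 h × 30 d = 4,486 Wh = 4.486 kWh
washing machine: 1010 W × 1.5 h × 30 d = 45,450 Wh = 45.45 kWh
desktop computer: 330 W × 16 h × 30 d = 158,400 Wh = 158.4 kWh
dehumidifier: 534 W × 12.4 h × 30 d = 198,648 Wh = 198.6 kWh
television: 121 W × 9.6 h × 30 d = 34,848 Wh = 34.85 kWh
Total energy = 4.486 + 45.45 + 158.4 + 198.6 + 34.85 = 441.8 kWh
Cost = 441.8 kWh × £0.224 = £98.97

£98.97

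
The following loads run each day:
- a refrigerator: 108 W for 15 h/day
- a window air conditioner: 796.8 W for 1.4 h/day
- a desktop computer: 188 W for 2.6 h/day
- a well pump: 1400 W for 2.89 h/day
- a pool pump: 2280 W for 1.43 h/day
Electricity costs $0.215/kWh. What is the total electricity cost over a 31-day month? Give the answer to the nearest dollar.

$70

refrigerator: 108 W × 15 h × 31 d = 50,220 Wh = 50.22 kWh
window air conditioner: 796.8 W × 1.4 h × 31 d = 34,581 Wh = 34.58 kWh
desktop computer: 188 W × 2.6 h × 31 d = 15,153 Wh = 15.15 kWh
well pump: 1400 W × 2.89 h × 31 d = 125,426 Wh = 125.4 kWh
pool pump: 2280 W × 1.43 h × 31 d = 101,072 Wh = 101.1 kWh
Total energy = 50.22 + 34.58 + 15.15 + 125.4 + 101.1 = 326.5 kWh
Cost = 326.5 kWh × $0.215 = $70.19 ≈ $70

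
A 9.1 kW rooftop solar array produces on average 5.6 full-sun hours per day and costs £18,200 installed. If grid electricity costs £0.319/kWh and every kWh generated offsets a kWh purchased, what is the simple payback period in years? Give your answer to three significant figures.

3.07 years

Daily generation = 9.1 kW × 5.6 h = 50.96 kWh
Annual generation = 50.96 × 365 = 18600 kWh
Annual savings = 18600 × £0.319 = £5,933.53
Payback = £18,200 / £5,933.53 = 3.07 years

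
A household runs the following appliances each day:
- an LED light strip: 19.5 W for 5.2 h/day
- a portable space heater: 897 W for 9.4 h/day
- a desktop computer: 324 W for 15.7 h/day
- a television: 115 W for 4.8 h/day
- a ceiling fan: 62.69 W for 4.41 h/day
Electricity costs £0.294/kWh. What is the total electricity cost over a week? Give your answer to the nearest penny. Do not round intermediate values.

£29.73

LED light strip: 19.5 W × 5.2 h × 7 d = 710 Wh = 0.7098 kWh
portable space heater: 897 W × 9.4 h × 7 d = 59,023 Wh = 59.02 kWh
desktop computer: 324 W × 15.7 h × 7 d = 35,608 Wh = 35.61 kWh
television: 115 W × 4.8 h × 7 d = 3,864 Wh = 3.864 kWh
ceiling fan: 62.69 W × 4.41 h × 7 d = 1,935 Wh = 1.935 kWh
Total energy = 0.7098 + 59.02 + 35.61 + 3.864 + 1.935 = 101.1 kWh
Cost = 101.1 kWh × £0.294 = £29.73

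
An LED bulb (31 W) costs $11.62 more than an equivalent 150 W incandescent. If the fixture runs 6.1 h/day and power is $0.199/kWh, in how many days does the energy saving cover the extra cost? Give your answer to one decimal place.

Power saved = 150 − 31 = 119 W
Daily energy saved = 119 W × 6.1 h = 725.9 Wh = 0.7259 kWh
Daily savings = 0.7259 × $0.199 = $0.1445
Payback = $11.62 / $0.1445 per day = 80.44 days

80.4 days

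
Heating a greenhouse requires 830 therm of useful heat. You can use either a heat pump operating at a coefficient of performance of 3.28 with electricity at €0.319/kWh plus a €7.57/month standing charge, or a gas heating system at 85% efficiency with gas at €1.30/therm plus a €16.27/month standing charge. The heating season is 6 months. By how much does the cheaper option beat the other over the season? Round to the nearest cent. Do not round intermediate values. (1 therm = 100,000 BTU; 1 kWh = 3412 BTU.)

Heat load = 830 therm × 100,000 = 83,000,000 BTU
Gas: input = 83,000,000 / 0.85 = 97,647,059 BTU = 976.5 therm → 976.5 × €1.30 = €1,269.41; + 6 × €16.27 standing = €1,367.03
Heat pump: 83,000,000 BTU / 3412 = 24,330 kWh heat; / 3.28 = 7,416 kWh in → × €0.319 = €2,365.84; + 6 × €7.57 standing = €2,411.26
Difference = |€1,367.03 − €2,411.26| = €1,044.23

€1044.23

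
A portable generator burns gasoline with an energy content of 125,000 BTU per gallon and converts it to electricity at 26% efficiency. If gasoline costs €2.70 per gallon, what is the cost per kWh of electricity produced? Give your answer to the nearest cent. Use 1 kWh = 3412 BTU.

Electrical output per gallon = 125,000 BTU × 0.26 / 3412 BTU/kWh = 9.525 kWh
Cost per kWh = €2.70 / 9.525 kWh = €0.283

€0.28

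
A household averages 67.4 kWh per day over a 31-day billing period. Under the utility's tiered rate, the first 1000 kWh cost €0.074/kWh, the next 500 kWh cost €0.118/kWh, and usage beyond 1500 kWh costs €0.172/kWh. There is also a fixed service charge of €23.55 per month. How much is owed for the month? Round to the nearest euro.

€258

Usage = 67.4 kWh/day × 31 days = 2089.4 kWh
First 1000 kWh × €0.074 = €74.00
Next 500 kWh × €0.118 = €59.00
Remaining 589.4 kWh × €0.172 = €101.38
Energy charge = €234.38; + service €23.55 = €257.93 ≈ €258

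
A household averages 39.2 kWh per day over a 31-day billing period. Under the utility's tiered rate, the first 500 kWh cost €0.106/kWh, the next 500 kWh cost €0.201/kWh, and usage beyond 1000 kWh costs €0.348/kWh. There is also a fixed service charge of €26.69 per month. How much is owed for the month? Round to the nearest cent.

€255.08

Usage = 39.2 kWh/day × 31 days = 1215.2 kWh
First 500 kWh × €0.106 = €53.00
Next 500 kWh × €0.201 = €100.50
Remaining 215.2 kWh × €0.348 = €74.89
Energy charge = €228.39; + service €26.69 = €255.08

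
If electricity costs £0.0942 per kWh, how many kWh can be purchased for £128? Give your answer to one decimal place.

£128 / £0.0942 per kWh = 1,359 kWh

1358.8 kWh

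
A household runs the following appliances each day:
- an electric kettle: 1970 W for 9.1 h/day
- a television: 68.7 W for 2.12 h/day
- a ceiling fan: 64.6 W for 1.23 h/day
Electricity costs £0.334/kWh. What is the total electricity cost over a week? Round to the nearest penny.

electric kettle: 1970 W × 9.1 h × 7 d = 125,489 Wh = 125.5 kWh
television: 68.7 W × 2.12 h × 7 d = 1,020 Wh = 1.02 kWh
ceiling fan: 64.6 W × 1.23 h × 7 d = 556 Wh = 0.5562 kWh
Total energy = 125.5 + 1.02 + 0.5562 = 127.1 kWh
Cost = 127.1 kWh × £0.334 = £42.44

£42.44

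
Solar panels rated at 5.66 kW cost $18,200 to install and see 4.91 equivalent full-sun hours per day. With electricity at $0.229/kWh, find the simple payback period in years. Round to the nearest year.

8 years

Daily generation = 5.66 kW × 4.91 h = 27.79 kWh
Annual generation = 27.79 × 365 = 10144 kWh
Annual savings = 10144 × $0.229 = $2,322.88
Payback = $18,200 / $2,322.88 = 7.84 years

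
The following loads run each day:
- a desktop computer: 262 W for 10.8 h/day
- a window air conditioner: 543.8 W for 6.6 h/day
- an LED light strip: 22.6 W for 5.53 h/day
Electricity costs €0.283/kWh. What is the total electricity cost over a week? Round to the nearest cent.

€12.96

desktop computer: 262 W × 10.8 h × 7 d = 19,807 Wh = 19.81 kWh
window air conditioner: 543.8 W × 6.6 h × 7 d = 25,124 Wh = 25.12 kWh
LED light strip: 22.6 W × 5.53 h × 7 d = 875 Wh = 0.8748 kWh
Total energy = 19.81 + 25.12 + 0.8748 = 45.81 kWh
Cost = 45.81 kWh × €0.283 = €12.96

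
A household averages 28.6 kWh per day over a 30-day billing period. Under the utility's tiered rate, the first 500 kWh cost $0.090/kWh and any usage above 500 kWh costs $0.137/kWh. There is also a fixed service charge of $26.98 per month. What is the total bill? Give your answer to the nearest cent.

$121.03

Usage = 28.6 kWh/day × 30 days = 858 kWh
First 500 kWh × $0.090 = $45.00
Remaining 358 kWh × $0.137 = $49.05
Energy charge = $94.05; + service $26.98 = $121.03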